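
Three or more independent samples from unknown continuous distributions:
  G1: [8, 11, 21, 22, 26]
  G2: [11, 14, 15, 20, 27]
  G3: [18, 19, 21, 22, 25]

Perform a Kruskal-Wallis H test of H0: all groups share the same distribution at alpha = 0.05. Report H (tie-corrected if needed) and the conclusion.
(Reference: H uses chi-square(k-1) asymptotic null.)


Step 1: Combine all N = 15 observations and assign midranks.
sorted (value, group, rank): (8,G1,1), (11,G1,2.5), (11,G2,2.5), (14,G2,4), (15,G2,5), (18,G3,6), (19,G3,7), (20,G2,8), (21,G1,9.5), (21,G3,9.5), (22,G1,11.5), (22,G3,11.5), (25,G3,13), (26,G1,14), (27,G2,15)
Step 2: Sum ranks within each group.
R_1 = 38.5 (n_1 = 5)
R_2 = 34.5 (n_2 = 5)
R_3 = 47 (n_3 = 5)
Step 3: H = 12/(N(N+1)) * sum(R_i^2/n_i) - 3(N+1)
     = 12/(15*16) * (38.5^2/5 + 34.5^2/5 + 47^2/5) - 3*16
     = 0.050000 * 976.3 - 48
     = 0.815000.
Step 4: Ties present; correction factor C = 1 - 18/(15^3 - 15) = 0.994643. Corrected H = 0.815000 / 0.994643 = 0.819390.
Step 5: Under H0, H ~ chi^2(2); p-value = 0.663853.
Step 6: alpha = 0.05. fail to reject H0.

H = 0.8194, df = 2, p = 0.663853, fail to reject H0.


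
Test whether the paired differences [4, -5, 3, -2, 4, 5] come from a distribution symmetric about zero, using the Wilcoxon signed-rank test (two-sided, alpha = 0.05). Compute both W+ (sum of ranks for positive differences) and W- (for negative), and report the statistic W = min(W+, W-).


Step 1: Drop any zero differences (none here) and take |d_i|.
|d| = [4, 5, 3, 2, 4, 5]
Step 2: Midrank |d_i| (ties get averaged ranks).
ranks: |4|->3.5, |5|->5.5, |3|->2, |2|->1, |4|->3.5, |5|->5.5
Step 3: Attach original signs; sum ranks with positive sign and with negative sign.
W+ = 3.5 + 2 + 3.5 + 5.5 = 14.5
W- = 5.5 + 1 = 6.5
(Check: W+ + W- = 21 should equal n(n+1)/2 = 21.)
Step 4: Test statistic W = min(W+, W-) = 6.5.
Step 5: Ties in |d|, so use the tie-corrected normal approximation.
        E[W] = n(n+1)/4 = 6*7/4 = 10.5.
        Tie groups: |d|=4 (t=2), |d|=5 (t=2); sum(t^3 - t) = 12.
        Var[W] = n(n+1)(2n+1)/24 - sum(t^3-t)/48 = 546/24 - 12/48 = 22.5.
        z = (W - E[W]) / sqrt(Var[W]) = (6.5 - 10.5) / 4.7434 = -0.8433.
        Two-sided p = 2*Phi(z) = 0.399075.
Step 6: alpha = 0.05. fail to reject H0.

W+ = 14.5, W- = 6.5, W = min = 6.5, p = 0.399075, fail to reject H0.


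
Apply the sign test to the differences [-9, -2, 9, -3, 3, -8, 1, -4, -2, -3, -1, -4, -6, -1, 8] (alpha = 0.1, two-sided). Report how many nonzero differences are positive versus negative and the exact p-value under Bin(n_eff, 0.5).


Step 1: Discard zero differences. Original n = 15; n_eff = number of nonzero differences = 15.
Nonzero differences (with sign): -9, -2, +9, -3, +3, -8, +1, -4, -2, -3, -1, -4, -6, -1, +8
Step 2: Count signs: positive = 4, negative = 11.
Step 3: Under H0: P(positive) = 0.5, so the number of positives S ~ Bin(15, 0.5).
Step 4: Two-sided exact p-value = sum of Bin(15,0.5) probabilities at or below the observed probability = 0.118469.
Step 5: alpha = 0.1. fail to reject H0.

n_eff = 15, pos = 4, neg = 11, p = 0.118469, fail to reject H0.


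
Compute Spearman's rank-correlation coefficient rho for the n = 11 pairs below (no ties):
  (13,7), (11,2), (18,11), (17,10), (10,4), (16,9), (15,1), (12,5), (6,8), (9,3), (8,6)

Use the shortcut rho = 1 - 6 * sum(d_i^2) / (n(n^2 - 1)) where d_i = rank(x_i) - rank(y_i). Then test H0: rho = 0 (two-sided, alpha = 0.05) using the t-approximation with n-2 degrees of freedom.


Step 1: Rank x and y separately (midranks; no ties here).
rank(x): 13->7, 11->5, 18->11, 17->10, 10->4, 16->9, 15->8, 12->6, 6->1, 9->3, 8->2
rank(y): 7->7, 2->2, 11->11, 10->10, 4->4, 9->9, 1->1, 5->5, 8->8, 3->3, 6->6
Step 2: d_i = R_x(i) - R_y(i); compute d_i^2.
  (7-7)^2=0, (5-2)^2=9, (11-11)^2=0, (10-10)^2=0, (4-4)^2=0, (9-9)^2=0, (8-1)^2=49, (6-5)^2=1, (1-8)^2=49, (3-3)^2=0, (2-6)^2=16
sum(d^2) = 124.
Step 3: rho = 1 - 6*124 / (11*(11^2 - 1)) = 1 - 744/1320 = 0.436364.
Step 4: Under H0, t = rho * sqrt((n-2)/(1-rho^2)) = 1.4549 ~ t(9).
Step 5: Two-sided p-value from the t-distribution with 9 df = 0.179665.
Step 6: alpha = 0.05. fail to reject H0.

rho = 0.4364, p = 0.179665, fail to reject H0 at alpha = 0.05.


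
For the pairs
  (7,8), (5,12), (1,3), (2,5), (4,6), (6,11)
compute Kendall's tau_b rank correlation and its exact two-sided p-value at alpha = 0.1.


Step 1: Enumerate the 15 unordered pairs (i,j) with i<j and classify each by sign(x_j-x_i) * sign(y_j-y_i).
  (1,2):dx=-2,dy=+4->D; (1,3):dx=-6,dy=-5->C; (1,4):dx=-5,dy=-3->C; (1,5):dx=-3,dy=-2->C
  (1,6):dx=-1,dy=+3->D; (2,3):dx=-4,dy=-9->C; (2,4):dx=-3,dy=-7->C; (2,5):dx=-1,dy=-6->C
  (2,6):dx=+1,dy=-1->D; (3,4):dx=+1,dy=+2->C; (3,5):dx=+3,dy=+3->C; (3,6):dx=+5,dy=+8->C
  (4,5):dx=+2,dy=+1->C; (4,6):dx=+4,dy=+6->C; (5,6):dx=+2,dy=+5->C
Step 2: C = 12, D = 3, total pairs = 15.
Step 3: tau = (C - D)/(n(n-1)/2) = (12 - 3)/15 = 0.600000.
Step 4: Exact two-sided p-value (enumerate n! = 720 permutations of y under H0): p = 0.136111.
Step 5: alpha = 0.1. fail to reject H0.

tau_b = 0.6000 (C=12, D=3), p = 0.136111, fail to reject H0.


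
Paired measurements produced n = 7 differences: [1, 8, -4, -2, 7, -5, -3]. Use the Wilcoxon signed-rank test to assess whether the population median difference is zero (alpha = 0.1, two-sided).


Step 1: Drop any zero differences (none here) and take |d_i|.
|d| = [1, 8, 4, 2, 7, 5, 3]
Step 2: Midrank |d_i| (ties get averaged ranks).
ranks: |1|->1, |8|->7, |4|->4, |2|->2, |7|->6, |5|->5, |3|->3
Step 3: Attach original signs; sum ranks with positive sign and with negative sign.
W+ = 1 + 7 + 6 = 14
W- = 4 + 2 + 5 + 3 = 14
(Check: W+ + W- = 28 should equal n(n+1)/2 = 28.)
Step 4: Test statistic W = min(W+, W-) = 14.
Step 5: No ties, so the exact null distribution over the 2^7 = 128 sign assignments gives the two-sided p-value = 1.000000.
Step 6: alpha = 0.1. fail to reject H0.

W+ = 14, W- = 14, W = min = 14, p = 1.000000, fail to reject H0.


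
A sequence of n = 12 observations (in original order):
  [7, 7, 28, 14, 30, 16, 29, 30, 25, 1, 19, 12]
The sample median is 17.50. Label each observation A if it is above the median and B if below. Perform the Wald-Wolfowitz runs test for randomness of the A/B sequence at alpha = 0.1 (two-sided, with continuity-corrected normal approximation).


Step 1: Compute median = 17.50; label A = above, B = below.
Labels in order: BBABABAAABAB  (n_A = 6, n_B = 6)
Step 2: Count runs R = 9.
Step 3: Under H0 (random ordering), E[R] = 2*n_A*n_B/(n_A+n_B) + 1 = 2*6*6/12 + 1 = 7.0000.
        Var[R] = 2*n_A*n_B*(2*n_A*n_B - n_A - n_B) / ((n_A+n_B)^2 * (n_A+n_B-1)) = 4320/1584 = 2.7273.
        SD[R] = 1.6514.
Step 4: Continuity-corrected z = (R - 0.5 - E[R]) / SD[R] = (9 - 0.5 - 7.0000) / 1.6514 = 0.9083.
Step 5: Two-sided p-value via normal approximation = 2*(1 - Phi(|z|)) = 0.363722.
Step 6: alpha = 0.1. fail to reject H0.

R = 9, z = 0.9083, p = 0.363722, fail to reject H0.


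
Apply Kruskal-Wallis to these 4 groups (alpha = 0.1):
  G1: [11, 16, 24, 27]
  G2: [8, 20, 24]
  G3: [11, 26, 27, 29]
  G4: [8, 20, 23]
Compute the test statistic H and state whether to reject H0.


Step 1: Combine all N = 14 observations and assign midranks.
sorted (value, group, rank): (8,G2,1.5), (8,G4,1.5), (11,G1,3.5), (11,G3,3.5), (16,G1,5), (20,G2,6.5), (20,G4,6.5), (23,G4,8), (24,G1,9.5), (24,G2,9.5), (26,G3,11), (27,G1,12.5), (27,G3,12.5), (29,G3,14)
Step 2: Sum ranks within each group.
R_1 = 30.5 (n_1 = 4)
R_2 = 17.5 (n_2 = 3)
R_3 = 41 (n_3 = 4)
R_4 = 16 (n_4 = 3)
Step 3: H = 12/(N(N+1)) * sum(R_i^2/n_i) - 3(N+1)
     = 12/(14*15) * (30.5^2/4 + 17.5^2/3 + 41^2/4 + 16^2/3) - 3*15
     = 0.057143 * 840.229 - 45
     = 3.013095.
Step 4: Ties present; correction factor C = 1 - 30/(14^3 - 14) = 0.989011. Corrected H = 3.013095 / 0.989011 = 3.046574.
Step 5: Under H0, H ~ chi^2(3); p-value = 0.384500.
Step 6: alpha = 0.1. fail to reject H0.

H = 3.0466, df = 3, p = 0.384500, fail to reject H0.


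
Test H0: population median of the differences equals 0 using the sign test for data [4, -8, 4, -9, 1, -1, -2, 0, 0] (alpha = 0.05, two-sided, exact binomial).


Step 1: Discard zero differences. Original n = 9; n_eff = number of nonzero differences = 7.
Nonzero differences (with sign): +4, -8, +4, -9, +1, -1, -2
Step 2: Count signs: positive = 3, negative = 4.
Step 3: Under H0: P(positive) = 0.5, so the number of positives S ~ Bin(7, 0.5).
Step 4: Two-sided exact p-value = sum of Bin(7,0.5) probabilities at or below the observed probability = 1.000000.
Step 5: alpha = 0.05. fail to reject H0.

n_eff = 7, pos = 3, neg = 4, p = 1.000000, fail to reject H0.


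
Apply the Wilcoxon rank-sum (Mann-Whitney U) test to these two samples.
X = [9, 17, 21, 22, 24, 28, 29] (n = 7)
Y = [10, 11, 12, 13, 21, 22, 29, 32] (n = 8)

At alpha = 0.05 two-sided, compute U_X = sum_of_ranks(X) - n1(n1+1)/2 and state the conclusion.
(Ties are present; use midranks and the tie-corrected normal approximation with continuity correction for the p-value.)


Step 1: Combine and sort all 15 observations; assign midranks.
sorted (value, group): (9,X), (10,Y), (11,Y), (12,Y), (13,Y), (17,X), (21,X), (21,Y), (22,X), (22,Y), (24,X), (28,X), (29,X), (29,Y), (32,Y)
ranks: 9->1, 10->2, 11->3, 12->4, 13->5, 17->6, 21->7.5, 21->7.5, 22->9.5, 22->9.5, 24->11, 28->12, 29->13.5, 29->13.5, 32->15
Step 2: Rank sum for X: R1 = 1 + 6 + 7.5 + 9.5 + 11 + 12 + 13.5 = 60.5.
Step 3: U_X = R1 - n1(n1+1)/2 = 60.5 - 7*8/2 = 60.5 - 28 = 32.5.
       U_Y = n1*n2 - U_X = 56 - 32.5 = 23.5.
Step 4: Ties are present, so use the tie-corrected normal approximation (with continuity correction) for the p-value.
Step 5: p-value = 0.642537; compare to alpha = 0.05. fail to reject H0.

U_X = 32.5, p = 0.642537, fail to reject H0 at alpha = 0.05.


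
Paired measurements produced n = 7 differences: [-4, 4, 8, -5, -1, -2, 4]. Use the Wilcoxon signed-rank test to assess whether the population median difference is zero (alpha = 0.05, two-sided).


Step 1: Drop any zero differences (none here) and take |d_i|.
|d| = [4, 4, 8, 5, 1, 2, 4]
Step 2: Midrank |d_i| (ties get averaged ranks).
ranks: |4|->4, |4|->4, |8|->7, |5|->6, |1|->1, |2|->2, |4|->4
Step 3: Attach original signs; sum ranks with positive sign and with negative sign.
W+ = 4 + 7 + 4 = 15
W- = 4 + 6 + 1 + 2 = 13
(Check: W+ + W- = 28 should equal n(n+1)/2 = 28.)
Step 4: Test statistic W = min(W+, W-) = 13.
Step 5: Ties in |d|, so use the tie-corrected normal approximation.
        E[W] = n(n+1)/4 = 7*8/4 = 14.
        Tie groups: |d|=4 (t=3); sum(t^3 - t) = 24.
        Var[W] = n(n+1)(2n+1)/24 - sum(t^3-t)/48 = 840/24 - 24/48 = 34.5.
        z = (W - E[W]) / sqrt(Var[W]) = (13 - 14) / 5.8737 = -0.1703.
        Two-sided p = 2*Phi(z) = 0.864813.
Step 6: alpha = 0.05. fail to reject H0.

W+ = 15, W- = 13, W = min = 13, p = 0.864813, fail to reject H0.


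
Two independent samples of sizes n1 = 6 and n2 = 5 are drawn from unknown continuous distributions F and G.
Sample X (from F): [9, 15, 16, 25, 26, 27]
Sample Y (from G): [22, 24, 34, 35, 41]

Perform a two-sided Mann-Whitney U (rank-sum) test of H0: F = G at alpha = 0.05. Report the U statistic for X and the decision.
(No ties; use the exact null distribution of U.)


Step 1: Combine and sort all 11 observations; assign midranks.
sorted (value, group): (9,X), (15,X), (16,X), (22,Y), (24,Y), (25,X), (26,X), (27,X), (34,Y), (35,Y), (41,Y)
ranks: 9->1, 15->2, 16->3, 22->4, 24->5, 25->6, 26->7, 27->8, 34->9, 35->10, 41->11
Step 2: Rank sum for X: R1 = 1 + 2 + 3 + 6 + 7 + 8 = 27.
Step 3: U_X = R1 - n1(n1+1)/2 = 27 - 6*7/2 = 27 - 21 = 6.
       U_Y = n1*n2 - U_X = 30 - 6 = 24.
Step 4: No ties, so the exact null distribution of U (based on enumerating the C(11,6) = 462 equally likely rank assignments) gives the two-sided p-value.
Step 5: p-value = 0.125541; compare to alpha = 0.05. fail to reject H0.

U_X = 6, p = 0.125541, fail to reject H0 at alpha = 0.05.


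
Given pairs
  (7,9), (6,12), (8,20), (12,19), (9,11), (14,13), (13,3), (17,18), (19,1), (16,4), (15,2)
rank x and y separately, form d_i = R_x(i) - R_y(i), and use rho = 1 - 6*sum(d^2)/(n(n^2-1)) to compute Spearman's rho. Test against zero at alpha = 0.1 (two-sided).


Step 1: Rank x and y separately (midranks; no ties here).
rank(x): 7->2, 6->1, 8->3, 12->5, 9->4, 14->7, 13->6, 17->10, 19->11, 16->9, 15->8
rank(y): 9->5, 12->7, 20->11, 19->10, 11->6, 13->8, 3->3, 18->9, 1->1, 4->4, 2->2
Step 2: d_i = R_x(i) - R_y(i); compute d_i^2.
  (2-5)^2=9, (1-7)^2=36, (3-11)^2=64, (5-10)^2=25, (4-6)^2=4, (7-8)^2=1, (6-3)^2=9, (10-9)^2=1, (11-1)^2=100, (9-4)^2=25, (8-2)^2=36
sum(d^2) = 310.
Step 3: rho = 1 - 6*310 / (11*(11^2 - 1)) = 1 - 1860/1320 = -0.409091.
Step 4: Under H0, t = rho * sqrt((n-2)/(1-rho^2)) = -1.3450 ~ t(9).
Step 5: Two-sided p-value from the t-distribution with 9 df = 0.211545.
Step 6: alpha = 0.1. fail to reject H0.

rho = -0.4091, p = 0.211545, fail to reject H0 at alpha = 0.1.


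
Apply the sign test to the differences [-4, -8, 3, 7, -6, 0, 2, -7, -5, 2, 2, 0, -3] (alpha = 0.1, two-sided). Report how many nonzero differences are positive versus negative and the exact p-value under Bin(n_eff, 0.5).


Step 1: Discard zero differences. Original n = 13; n_eff = number of nonzero differences = 11.
Nonzero differences (with sign): -4, -8, +3, +7, -6, +2, -7, -5, +2, +2, -3
Step 2: Count signs: positive = 5, negative = 6.
Step 3: Under H0: P(positive) = 0.5, so the number of positives S ~ Bin(11, 0.5).
Step 4: Two-sided exact p-value = sum of Bin(11,0.5) probabilities at or below the observed probability = 1.000000.
Step 5: alpha = 0.1. fail to reject H0.

n_eff = 11, pos = 5, neg = 6, p = 1.000000, fail to reject H0.


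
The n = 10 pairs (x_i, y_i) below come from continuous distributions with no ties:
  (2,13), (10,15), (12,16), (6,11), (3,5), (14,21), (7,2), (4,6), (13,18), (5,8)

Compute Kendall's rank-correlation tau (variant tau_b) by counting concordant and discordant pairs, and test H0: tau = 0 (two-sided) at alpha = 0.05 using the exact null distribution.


Step 1: Enumerate the 45 unordered pairs (i,j) with i<j and classify each by sign(x_j-x_i) * sign(y_j-y_i).
  (1,2):dx=+8,dy=+2->C; (1,3):dx=+10,dy=+3->C; (1,4):dx=+4,dy=-2->D; (1,5):dx=+1,dy=-8->D
  (1,6):dx=+12,dy=+8->C; (1,7):dx=+5,dy=-11->D; (1,8):dx=+2,dy=-7->D; (1,9):dx=+11,dy=+5->C
  (1,10):dx=+3,dy=-5->D; (2,3):dx=+2,dy=+1->C; (2,4):dx=-4,dy=-4->C; (2,5):dx=-7,dy=-10->C
  (2,6):dx=+4,dy=+6->C; (2,7):dx=-3,dy=-13->C; (2,8):dx=-6,dy=-9->C; (2,9):dx=+3,dy=+3->C
  (2,10):dx=-5,dy=-7->C; (3,4):dx=-6,dy=-5->C; (3,5):dx=-9,dy=-11->C; (3,6):dx=+2,dy=+5->C
  (3,7):dx=-5,dy=-14->C; (3,8):dx=-8,dy=-10->C; (3,9):dx=+1,dy=+2->C; (3,10):dx=-7,dy=-8->C
  (4,5):dx=-3,dy=-6->C; (4,6):dx=+8,dy=+10->C; (4,7):dx=+1,dy=-9->D; (4,8):dx=-2,dy=-5->C
  (4,9):dx=+7,dy=+7->C; (4,10):dx=-1,dy=-3->C; (5,6):dx=+11,dy=+16->C; (5,7):dx=+4,dy=-3->D
  (5,8):dx=+1,dy=+1->C; (5,9):dx=+10,dy=+13->C; (5,10):dx=+2,dy=+3->C; (6,7):dx=-7,dy=-19->C
  (6,8):dx=-10,dy=-15->C; (6,9):dx=-1,dy=-3->C; (6,10):dx=-9,dy=-13->C; (7,8):dx=-3,dy=+4->D
  (7,9):dx=+6,dy=+16->C; (7,10):dx=-2,dy=+6->D; (8,9):dx=+9,dy=+12->C; (8,10):dx=+1,dy=+2->C
  (9,10):dx=-8,dy=-10->C
Step 2: C = 36, D = 9, total pairs = 45.
Step 3: tau = (C - D)/(n(n-1)/2) = (36 - 9)/45 = 0.600000.
Step 4: Exact two-sided p-value (enumerate n! = 3628800 permutations of y under H0): p = 0.016666.
Step 5: alpha = 0.05. reject H0.

tau_b = 0.6000 (C=36, D=9), p = 0.016666, reject H0.


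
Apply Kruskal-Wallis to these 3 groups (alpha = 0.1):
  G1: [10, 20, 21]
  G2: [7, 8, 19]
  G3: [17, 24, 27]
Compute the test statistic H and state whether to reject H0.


Step 1: Combine all N = 9 observations and assign midranks.
sorted (value, group, rank): (7,G2,1), (8,G2,2), (10,G1,3), (17,G3,4), (19,G2,5), (20,G1,6), (21,G1,7), (24,G3,8), (27,G3,9)
Step 2: Sum ranks within each group.
R_1 = 16 (n_1 = 3)
R_2 = 8 (n_2 = 3)
R_3 = 21 (n_3 = 3)
Step 3: H = 12/(N(N+1)) * sum(R_i^2/n_i) - 3(N+1)
     = 12/(9*10) * (16^2/3 + 8^2/3 + 21^2/3) - 3*10
     = 0.133333 * 253.667 - 30
     = 3.822222.
Step 4: No ties, so H is used without correction.
Step 5: Under H0, H ~ chi^2(2); p-value = 0.147916.
Step 6: alpha = 0.1. fail to reject H0.

H = 3.8222, df = 2, p = 0.147916, fail to reject H0.


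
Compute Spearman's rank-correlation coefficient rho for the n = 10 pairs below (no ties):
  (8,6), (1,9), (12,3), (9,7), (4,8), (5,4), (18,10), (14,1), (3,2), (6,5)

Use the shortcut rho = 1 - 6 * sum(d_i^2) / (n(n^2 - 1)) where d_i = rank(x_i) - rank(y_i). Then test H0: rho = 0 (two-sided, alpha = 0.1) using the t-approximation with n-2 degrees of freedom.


Step 1: Rank x and y separately (midranks; no ties here).
rank(x): 8->6, 1->1, 12->8, 9->7, 4->3, 5->4, 18->10, 14->9, 3->2, 6->5
rank(y): 6->6, 9->9, 3->3, 7->7, 8->8, 4->4, 10->10, 1->1, 2->2, 5->5
Step 2: d_i = R_x(i) - R_y(i); compute d_i^2.
  (6-6)^2=0, (1-9)^2=64, (8-3)^2=25, (7-7)^2=0, (3-8)^2=25, (4-4)^2=0, (10-10)^2=0, (9-1)^2=64, (2-2)^2=0, (5-5)^2=0
sum(d^2) = 178.
Step 3: rho = 1 - 6*178 / (10*(10^2 - 1)) = 1 - 1068/990 = -0.078788.
Step 4: Under H0, t = rho * sqrt((n-2)/(1-rho^2)) = -0.2235 ~ t(8).
Step 5: Two-sided p-value from the t-distribution with 8 df = 0.828717.
Step 6: alpha = 0.1. fail to reject H0.

rho = -0.0788, p = 0.828717, fail to reject H0 at alpha = 0.1.


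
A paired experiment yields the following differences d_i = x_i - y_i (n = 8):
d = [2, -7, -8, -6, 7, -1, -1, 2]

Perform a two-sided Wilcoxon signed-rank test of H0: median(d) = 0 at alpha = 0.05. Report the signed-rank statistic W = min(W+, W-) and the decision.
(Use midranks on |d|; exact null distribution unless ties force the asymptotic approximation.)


Step 1: Drop any zero differences (none here) and take |d_i|.
|d| = [2, 7, 8, 6, 7, 1, 1, 2]
Step 2: Midrank |d_i| (ties get averaged ranks).
ranks: |2|->3.5, |7|->6.5, |8|->8, |6|->5, |7|->6.5, |1|->1.5, |1|->1.5, |2|->3.5
Step 3: Attach original signs; sum ranks with positive sign and with negative sign.
W+ = 3.5 + 6.5 + 3.5 = 13.5
W- = 6.5 + 8 + 5 + 1.5 + 1.5 = 22.5
(Check: W+ + W- = 36 should equal n(n+1)/2 = 36.)
Step 4: Test statistic W = min(W+, W-) = 13.5.
Step 5: Ties in |d|, so use the tie-corrected normal approximation.
        E[W] = n(n+1)/4 = 8*9/4 = 18.
        Tie groups: |d|=1 (t=2), |d|=2 (t=2), |d|=7 (t=2); sum(t^3 - t) = 18.
        Var[W] = n(n+1)(2n+1)/24 - sum(t^3-t)/48 = 1224/24 - 18/48 = 50.625.
        z = (W - E[W]) / sqrt(Var[W]) = (13.5 - 18) / 7.1151 = -0.6325.
        Two-sided p = 2*Phi(z) = 0.527089.
Step 6: alpha = 0.05. fail to reject H0.

W+ = 13.5, W- = 22.5, W = min = 13.5, p = 0.527089, fail to reject H0.


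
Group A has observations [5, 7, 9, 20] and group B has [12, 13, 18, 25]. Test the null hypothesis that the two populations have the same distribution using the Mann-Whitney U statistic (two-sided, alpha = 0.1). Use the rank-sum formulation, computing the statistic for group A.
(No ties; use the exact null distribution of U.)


Step 1: Combine and sort all 8 observations; assign midranks.
sorted (value, group): (5,X), (7,X), (9,X), (12,Y), (13,Y), (18,Y), (20,X), (25,Y)
ranks: 5->1, 7->2, 9->3, 12->4, 13->5, 18->6, 20->7, 25->8
Step 2: Rank sum for X: R1 = 1 + 2 + 3 + 7 = 13.
Step 3: U_X = R1 - n1(n1+1)/2 = 13 - 4*5/2 = 13 - 10 = 3.
       U_Y = n1*n2 - U_X = 16 - 3 = 13.
Step 4: No ties, so the exact null distribution of U (based on enumerating the C(8,4) = 70 equally likely rank assignments) gives the two-sided p-value.
Step 5: p-value = 0.200000; compare to alpha = 0.1. fail to reject H0.

U_X = 3, p = 0.200000, fail to reject H0 at alpha = 0.1.


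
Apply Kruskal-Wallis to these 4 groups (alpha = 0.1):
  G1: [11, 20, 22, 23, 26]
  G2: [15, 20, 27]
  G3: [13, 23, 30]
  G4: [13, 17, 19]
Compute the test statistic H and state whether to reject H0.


Step 1: Combine all N = 14 observations and assign midranks.
sorted (value, group, rank): (11,G1,1), (13,G3,2.5), (13,G4,2.5), (15,G2,4), (17,G4,5), (19,G4,6), (20,G1,7.5), (20,G2,7.5), (22,G1,9), (23,G1,10.5), (23,G3,10.5), (26,G1,12), (27,G2,13), (30,G3,14)
Step 2: Sum ranks within each group.
R_1 = 40 (n_1 = 5)
R_2 = 24.5 (n_2 = 3)
R_3 = 27 (n_3 = 3)
R_4 = 13.5 (n_4 = 3)
Step 3: H = 12/(N(N+1)) * sum(R_i^2/n_i) - 3(N+1)
     = 12/(14*15) * (40^2/5 + 24.5^2/3 + 27^2/3 + 13.5^2/3) - 3*15
     = 0.057143 * 823.833 - 45
     = 2.076190.
Step 4: Ties present; correction factor C = 1 - 18/(14^3 - 14) = 0.993407. Corrected H = 2.076190 / 0.993407 = 2.089971.
Step 5: Under H0, H ~ chi^2(3); p-value = 0.553944.
Step 6: alpha = 0.1. fail to reject H0.

H = 2.0900, df = 3, p = 0.553944, fail to reject H0.


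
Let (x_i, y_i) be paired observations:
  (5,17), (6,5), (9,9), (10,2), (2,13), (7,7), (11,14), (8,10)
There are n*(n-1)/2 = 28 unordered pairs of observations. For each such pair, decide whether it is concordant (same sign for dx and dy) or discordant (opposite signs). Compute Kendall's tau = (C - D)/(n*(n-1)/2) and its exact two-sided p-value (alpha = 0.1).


Step 1: Enumerate the 28 unordered pairs (i,j) with i<j and classify each by sign(x_j-x_i) * sign(y_j-y_i).
  (1,2):dx=+1,dy=-12->D; (1,3):dx=+4,dy=-8->D; (1,4):dx=+5,dy=-15->D; (1,5):dx=-3,dy=-4->C
  (1,6):dx=+2,dy=-10->D; (1,7):dx=+6,dy=-3->D; (1,8):dx=+3,dy=-7->D; (2,3):dx=+3,dy=+4->C
  (2,4):dx=+4,dy=-3->D; (2,5):dx=-4,dy=+8->D; (2,6):dx=+1,dy=+2->C; (2,7):dx=+5,dy=+9->C
  (2,8):dx=+2,dy=+5->C; (3,4):dx=+1,dy=-7->D; (3,5):dx=-7,dy=+4->D; (3,6):dx=-2,dy=-2->C
  (3,7):dx=+2,dy=+5->C; (3,8):dx=-1,dy=+1->D; (4,5):dx=-8,dy=+11->D; (4,6):dx=-3,dy=+5->D
  (4,7):dx=+1,dy=+12->C; (4,8):dx=-2,dy=+8->D; (5,6):dx=+5,dy=-6->D; (5,7):dx=+9,dy=+1->C
  (5,8):dx=+6,dy=-3->D; (6,7):dx=+4,dy=+7->C; (6,8):dx=+1,dy=+3->C; (7,8):dx=-3,dy=-4->C
Step 2: C = 12, D = 16, total pairs = 28.
Step 3: tau = (C - D)/(n(n-1)/2) = (12 - 16)/28 = -0.142857.
Step 4: Exact two-sided p-value (enumerate n! = 40320 permutations of y under H0): p = 0.719544.
Step 5: alpha = 0.1. fail to reject H0.

tau_b = -0.1429 (C=12, D=16), p = 0.719544, fail to reject H0.


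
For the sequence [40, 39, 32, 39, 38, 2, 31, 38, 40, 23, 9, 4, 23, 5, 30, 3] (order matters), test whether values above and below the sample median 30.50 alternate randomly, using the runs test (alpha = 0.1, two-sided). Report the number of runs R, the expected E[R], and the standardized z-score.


Step 1: Compute median = 30.50; label A = above, B = below.
Labels in order: AAAAABAAABBBBBBB  (n_A = 8, n_B = 8)
Step 2: Count runs R = 4.
Step 3: Under H0 (random ordering), E[R] = 2*n_A*n_B/(n_A+n_B) + 1 = 2*8*8/16 + 1 = 9.0000.
        Var[R] = 2*n_A*n_B*(2*n_A*n_B - n_A - n_B) / ((n_A+n_B)^2 * (n_A+n_B-1)) = 14336/3840 = 3.7333.
        SD[R] = 1.9322.
Step 4: Continuity-corrected z = (R + 0.5 - E[R]) / SD[R] = (4 + 0.5 - 9.0000) / 1.9322 = -2.3290.
Step 5: Two-sided p-value via normal approximation = 2*(1 - Phi(|z|)) = 0.019861.
Step 6: alpha = 0.1. reject H0.

R = 4, z = -2.3290, p = 0.019861, reject H0.


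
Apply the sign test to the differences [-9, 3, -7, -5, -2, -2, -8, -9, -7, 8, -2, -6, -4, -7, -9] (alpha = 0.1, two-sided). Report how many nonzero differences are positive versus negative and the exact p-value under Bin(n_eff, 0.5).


Step 1: Discard zero differences. Original n = 15; n_eff = number of nonzero differences = 15.
Nonzero differences (with sign): -9, +3, -7, -5, -2, -2, -8, -9, -7, +8, -2, -6, -4, -7, -9
Step 2: Count signs: positive = 2, negative = 13.
Step 3: Under H0: P(positive) = 0.5, so the number of positives S ~ Bin(15, 0.5).
Step 4: Two-sided exact p-value = sum of Bin(15,0.5) probabilities at or below the observed probability = 0.007385.
Step 5: alpha = 0.1. reject H0.

n_eff = 15, pos = 2, neg = 13, p = 0.007385, reject H0.


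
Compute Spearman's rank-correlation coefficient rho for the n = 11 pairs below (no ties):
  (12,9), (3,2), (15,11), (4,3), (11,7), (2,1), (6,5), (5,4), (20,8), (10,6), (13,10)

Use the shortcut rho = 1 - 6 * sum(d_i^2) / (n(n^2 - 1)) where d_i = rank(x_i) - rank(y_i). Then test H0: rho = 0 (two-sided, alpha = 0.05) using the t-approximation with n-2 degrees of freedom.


Step 1: Rank x and y separately (midranks; no ties here).
rank(x): 12->8, 3->2, 15->10, 4->3, 11->7, 2->1, 6->5, 5->4, 20->11, 10->6, 13->9
rank(y): 9->9, 2->2, 11->11, 3->3, 7->7, 1->1, 5->5, 4->4, 8->8, 6->6, 10->10
Step 2: d_i = R_x(i) - R_y(i); compute d_i^2.
  (8-9)^2=1, (2-2)^2=0, (10-11)^2=1, (3-3)^2=0, (7-7)^2=0, (1-1)^2=0, (5-5)^2=0, (4-4)^2=0, (11-8)^2=9, (6-6)^2=0, (9-10)^2=1
sum(d^2) = 12.
Step 3: rho = 1 - 6*12 / (11*(11^2 - 1)) = 1 - 72/1320 = 0.945455.
Step 4: Under H0, t = rho * sqrt((n-2)/(1-rho^2)) = 8.7071 ~ t(9).
Step 5: Two-sided p-value from the t-distribution with 9 df = 0.000011.
Step 6: alpha = 0.05. reject H0.

rho = 0.9455, p = 0.000011, reject H0 at alpha = 0.05.


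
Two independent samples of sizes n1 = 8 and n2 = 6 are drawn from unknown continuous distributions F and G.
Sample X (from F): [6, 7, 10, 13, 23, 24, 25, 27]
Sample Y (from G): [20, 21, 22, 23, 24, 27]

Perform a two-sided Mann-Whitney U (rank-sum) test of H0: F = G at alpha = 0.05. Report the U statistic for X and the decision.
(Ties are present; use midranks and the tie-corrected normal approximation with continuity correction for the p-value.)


Step 1: Combine and sort all 14 observations; assign midranks.
sorted (value, group): (6,X), (7,X), (10,X), (13,X), (20,Y), (21,Y), (22,Y), (23,X), (23,Y), (24,X), (24,Y), (25,X), (27,X), (27,Y)
ranks: 6->1, 7->2, 10->3, 13->4, 20->5, 21->6, 22->7, 23->8.5, 23->8.5, 24->10.5, 24->10.5, 25->12, 27->13.5, 27->13.5
Step 2: Rank sum for X: R1 = 1 + 2 + 3 + 4 + 8.5 + 10.5 + 12 + 13.5 = 54.5.
Step 3: U_X = R1 - n1(n1+1)/2 = 54.5 - 8*9/2 = 54.5 - 36 = 18.5.
       U_Y = n1*n2 - U_X = 48 - 18.5 = 29.5.
Step 4: Ties are present, so use the tie-corrected normal approximation (with continuity correction) for the p-value.
Step 5: p-value = 0.517221; compare to alpha = 0.05. fail to reject H0.

U_X = 18.5, p = 0.517221, fail to reject H0 at alpha = 0.05.


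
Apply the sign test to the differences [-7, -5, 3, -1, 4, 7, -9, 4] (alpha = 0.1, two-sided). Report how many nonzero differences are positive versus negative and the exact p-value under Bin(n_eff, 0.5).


Step 1: Discard zero differences. Original n = 8; n_eff = number of nonzero differences = 8.
Nonzero differences (with sign): -7, -5, +3, -1, +4, +7, -9, +4
Step 2: Count signs: positive = 4, negative = 4.
Step 3: Under H0: P(positive) = 0.5, so the number of positives S ~ Bin(8, 0.5).
Step 4: Two-sided exact p-value = sum of Bin(8,0.5) probabilities at or below the observed probability = 1.000000.
Step 5: alpha = 0.1. fail to reject H0.

n_eff = 8, pos = 4, neg = 4, p = 1.000000, fail to reject H0.


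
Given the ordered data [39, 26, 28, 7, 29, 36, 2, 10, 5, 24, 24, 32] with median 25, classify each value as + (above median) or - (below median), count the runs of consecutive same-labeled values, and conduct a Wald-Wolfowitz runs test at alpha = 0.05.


Step 1: Compute median = 25; label A = above, B = below.
Labels in order: AAABAABBBBBA  (n_A = 6, n_B = 6)
Step 2: Count runs R = 5.
Step 3: Under H0 (random ordering), E[R] = 2*n_A*n_B/(n_A+n_B) + 1 = 2*6*6/12 + 1 = 7.0000.
        Var[R] = 2*n_A*n_B*(2*n_A*n_B - n_A - n_B) / ((n_A+n_B)^2 * (n_A+n_B-1)) = 4320/1584 = 2.7273.
        SD[R] = 1.6514.
Step 4: Continuity-corrected z = (R + 0.5 - E[R]) / SD[R] = (5 + 0.5 - 7.0000) / 1.6514 = -0.9083.
Step 5: Two-sided p-value via normal approximation = 2*(1 - Phi(|z|)) = 0.363722.
Step 6: alpha = 0.05. fail to reject H0.

R = 5, z = -0.9083, p = 0.363722, fail to reject H0.


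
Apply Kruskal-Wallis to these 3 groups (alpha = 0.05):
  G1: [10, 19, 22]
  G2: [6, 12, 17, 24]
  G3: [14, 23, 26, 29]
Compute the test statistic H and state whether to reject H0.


Step 1: Combine all N = 11 observations and assign midranks.
sorted (value, group, rank): (6,G2,1), (10,G1,2), (12,G2,3), (14,G3,4), (17,G2,5), (19,G1,6), (22,G1,7), (23,G3,8), (24,G2,9), (26,G3,10), (29,G3,11)
Step 2: Sum ranks within each group.
R_1 = 15 (n_1 = 3)
R_2 = 18 (n_2 = 4)
R_3 = 33 (n_3 = 4)
Step 3: H = 12/(N(N+1)) * sum(R_i^2/n_i) - 3(N+1)
     = 12/(11*12) * (15^2/3 + 18^2/4 + 33^2/4) - 3*12
     = 0.090909 * 428.25 - 36
     = 2.931818.
Step 4: No ties, so H is used without correction.
Step 5: Under H0, H ~ chi^2(2); p-value = 0.230868.
Step 6: alpha = 0.05. fail to reject H0.

H = 2.9318, df = 2, p = 0.230868, fail to reject H0.


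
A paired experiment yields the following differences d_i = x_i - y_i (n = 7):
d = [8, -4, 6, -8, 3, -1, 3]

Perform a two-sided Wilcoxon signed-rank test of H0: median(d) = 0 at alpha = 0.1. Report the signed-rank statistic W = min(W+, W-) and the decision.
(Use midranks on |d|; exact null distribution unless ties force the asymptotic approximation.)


Step 1: Drop any zero differences (none here) and take |d_i|.
|d| = [8, 4, 6, 8, 3, 1, 3]
Step 2: Midrank |d_i| (ties get averaged ranks).
ranks: |8|->6.5, |4|->4, |6|->5, |8|->6.5, |3|->2.5, |1|->1, |3|->2.5
Step 3: Attach original signs; sum ranks with positive sign and with negative sign.
W+ = 6.5 + 5 + 2.5 + 2.5 = 16.5
W- = 4 + 6.5 + 1 = 11.5
(Check: W+ + W- = 28 should equal n(n+1)/2 = 28.)
Step 4: Test statistic W = min(W+, W-) = 11.5.
Step 5: Ties in |d|, so use the tie-corrected normal approximation.
        E[W] = n(n+1)/4 = 7*8/4 = 14.
        Tie groups: |d|=3 (t=2), |d|=8 (t=2); sum(t^3 - t) = 12.
        Var[W] = n(n+1)(2n+1)/24 - sum(t^3-t)/48 = 840/24 - 12/48 = 34.75.
        z = (W - E[W]) / sqrt(Var[W]) = (11.5 - 14) / 5.8949 = -0.4241.
        Two-sided p = 2*Phi(z) = 0.671497.
Step 6: alpha = 0.1. fail to reject H0.

W+ = 16.5, W- = 11.5, W = min = 11.5, p = 0.671497, fail to reject H0.


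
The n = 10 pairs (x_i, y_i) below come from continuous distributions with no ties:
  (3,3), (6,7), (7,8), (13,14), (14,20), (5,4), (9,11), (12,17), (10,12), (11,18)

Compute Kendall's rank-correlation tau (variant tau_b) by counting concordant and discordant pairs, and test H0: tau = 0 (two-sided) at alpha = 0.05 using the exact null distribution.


Step 1: Enumerate the 45 unordered pairs (i,j) with i<j and classify each by sign(x_j-x_i) * sign(y_j-y_i).
  (1,2):dx=+3,dy=+4->C; (1,3):dx=+4,dy=+5->C; (1,4):dx=+10,dy=+11->C; (1,5):dx=+11,dy=+17->C
  (1,6):dx=+2,dy=+1->C; (1,7):dx=+6,dy=+8->C; (1,8):dx=+9,dy=+14->C; (1,9):dx=+7,dy=+9->C
  (1,10):dx=+8,dy=+15->C; (2,3):dx=+1,dy=+1->C; (2,4):dx=+7,dy=+7->C; (2,5):dx=+8,dy=+13->C
  (2,6):dx=-1,dy=-3->C; (2,7):dx=+3,dy=+4->C; (2,8):dx=+6,dy=+10->C; (2,9):dx=+4,dy=+5->C
  (2,10):dx=+5,dy=+11->C; (3,4):dx=+6,dy=+6->C; (3,5):dx=+7,dy=+12->C; (3,6):dx=-2,dy=-4->C
  (3,7):dx=+2,dy=+3->C; (3,8):dx=+5,dy=+9->C; (3,9):dx=+3,dy=+4->C; (3,10):dx=+4,dy=+10->C
  (4,5):dx=+1,dy=+6->C; (4,6):dx=-8,dy=-10->C; (4,7):dx=-4,dy=-3->C; (4,8):dx=-1,dy=+3->D
  (4,9):dx=-3,dy=-2->C; (4,10):dx=-2,dy=+4->D; (5,6):dx=-9,dy=-16->C; (5,7):dx=-5,dy=-9->C
  (5,8):dx=-2,dy=-3->C; (5,9):dx=-4,dy=-8->C; (5,10):dx=-3,dy=-2->C; (6,7):dx=+4,dy=+7->C
  (6,8):dx=+7,dy=+13->C; (6,9):dx=+5,dy=+8->C; (6,10):dx=+6,dy=+14->C; (7,8):dx=+3,dy=+6->C
  (7,9):dx=+1,dy=+1->C; (7,10):dx=+2,dy=+7->C; (8,9):dx=-2,dy=-5->C; (8,10):dx=-1,dy=+1->D
  (9,10):dx=+1,dy=+6->C
Step 2: C = 42, D = 3, total pairs = 45.
Step 3: tau = (C - D)/(n(n-1)/2) = (42 - 3)/45 = 0.866667.
Step 4: Exact two-sided p-value (enumerate n! = 3628800 permutations of y under H0): p = 0.000115.
Step 5: alpha = 0.05. reject H0.

tau_b = 0.8667 (C=42, D=3), p = 0.000115, reject H0.


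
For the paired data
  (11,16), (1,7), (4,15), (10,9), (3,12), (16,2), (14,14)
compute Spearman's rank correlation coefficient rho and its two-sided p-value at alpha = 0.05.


Step 1: Rank x and y separately (midranks; no ties here).
rank(x): 11->5, 1->1, 4->3, 10->4, 3->2, 16->7, 14->6
rank(y): 16->7, 7->2, 15->6, 9->3, 12->4, 2->1, 14->5
Step 2: d_i = R_x(i) - R_y(i); compute d_i^2.
  (5-7)^2=4, (1-2)^2=1, (3-6)^2=9, (4-3)^2=1, (2-4)^2=4, (7-1)^2=36, (6-5)^2=1
sum(d^2) = 56.
Step 3: rho = 1 - 6*56 / (7*(7^2 - 1)) = 1 - 336/336 = 0.000000.
Step 4: Under H0, t = rho * sqrt((n-2)/(1-rho^2)) = 0.0000 ~ t(5).
Step 5: Two-sided p-value from the t-distribution with 5 df = 1.000000.
Step 6: alpha = 0.05. fail to reject H0.

rho = 0.0000, p = 1.000000, fail to reject H0 at alpha = 0.05.


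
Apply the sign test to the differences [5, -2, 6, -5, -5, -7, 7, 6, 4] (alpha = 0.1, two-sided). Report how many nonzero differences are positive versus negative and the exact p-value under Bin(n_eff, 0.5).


Step 1: Discard zero differences. Original n = 9; n_eff = number of nonzero differences = 9.
Nonzero differences (with sign): +5, -2, +6, -5, -5, -7, +7, +6, +4
Step 2: Count signs: positive = 5, negative = 4.
Step 3: Under H0: P(positive) = 0.5, so the number of positives S ~ Bin(9, 0.5).
Step 4: Two-sided exact p-value = sum of Bin(9,0.5) probabilities at or below the observed probability = 1.000000.
Step 5: alpha = 0.1. fail to reject H0.

n_eff = 9, pos = 5, neg = 4, p = 1.000000, fail to reject H0.


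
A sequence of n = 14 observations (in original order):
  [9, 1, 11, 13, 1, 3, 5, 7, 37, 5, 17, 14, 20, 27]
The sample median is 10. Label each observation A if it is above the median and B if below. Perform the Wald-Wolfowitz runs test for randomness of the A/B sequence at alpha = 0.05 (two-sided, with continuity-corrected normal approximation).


Step 1: Compute median = 10; label A = above, B = below.
Labels in order: BBAABBBBABAAAA  (n_A = 7, n_B = 7)
Step 2: Count runs R = 6.
Step 3: Under H0 (random ordering), E[R] = 2*n_A*n_B/(n_A+n_B) + 1 = 2*7*7/14 + 1 = 8.0000.
        Var[R] = 2*n_A*n_B*(2*n_A*n_B - n_A - n_B) / ((n_A+n_B)^2 * (n_A+n_B-1)) = 8232/2548 = 3.2308.
        SD[R] = 1.7974.
Step 4: Continuity-corrected z = (R + 0.5 - E[R]) / SD[R] = (6 + 0.5 - 8.0000) / 1.7974 = -0.8345.
Step 5: Two-sided p-value via normal approximation = 2*(1 - Phi(|z|)) = 0.403986.
Step 6: alpha = 0.05. fail to reject H0.

R = 6, z = -0.8345, p = 0.403986, fail to reject H0.


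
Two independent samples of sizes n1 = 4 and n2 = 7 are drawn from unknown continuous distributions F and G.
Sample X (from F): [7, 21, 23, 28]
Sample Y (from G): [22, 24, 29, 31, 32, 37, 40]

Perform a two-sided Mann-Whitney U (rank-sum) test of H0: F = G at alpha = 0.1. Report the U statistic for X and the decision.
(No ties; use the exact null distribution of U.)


Step 1: Combine and sort all 11 observations; assign midranks.
sorted (value, group): (7,X), (21,X), (22,Y), (23,X), (24,Y), (28,X), (29,Y), (31,Y), (32,Y), (37,Y), (40,Y)
ranks: 7->1, 21->2, 22->3, 23->4, 24->5, 28->6, 29->7, 31->8, 32->9, 37->10, 40->11
Step 2: Rank sum for X: R1 = 1 + 2 + 4 + 6 = 13.
Step 3: U_X = R1 - n1(n1+1)/2 = 13 - 4*5/2 = 13 - 10 = 3.
       U_Y = n1*n2 - U_X = 28 - 3 = 25.
Step 4: No ties, so the exact null distribution of U (based on enumerating the C(11,4) = 330 equally likely rank assignments) gives the two-sided p-value.
Step 5: p-value = 0.042424; compare to alpha = 0.1. reject H0.

U_X = 3, p = 0.042424, reject H0 at alpha = 0.1.


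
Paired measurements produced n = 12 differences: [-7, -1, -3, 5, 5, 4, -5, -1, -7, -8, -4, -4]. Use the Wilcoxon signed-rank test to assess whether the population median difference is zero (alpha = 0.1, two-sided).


Step 1: Drop any zero differences (none here) and take |d_i|.
|d| = [7, 1, 3, 5, 5, 4, 5, 1, 7, 8, 4, 4]
Step 2: Midrank |d_i| (ties get averaged ranks).
ranks: |7|->10.5, |1|->1.5, |3|->3, |5|->8, |5|->8, |4|->5, |5|->8, |1|->1.5, |7|->10.5, |8|->12, |4|->5, |4|->5
Step 3: Attach original signs; sum ranks with positive sign and with negative sign.
W+ = 8 + 8 + 5 = 21
W- = 10.5 + 1.5 + 3 + 8 + 1.5 + 10.5 + 12 + 5 + 5 = 57
(Check: W+ + W- = 78 should equal n(n+1)/2 = 78.)
Step 4: Test statistic W = min(W+, W-) = 21.
Step 5: Ties in |d|, so use the tie-corrected normal approximation.
        E[W] = n(n+1)/4 = 12*13/4 = 39.
        Tie groups: |d|=1 (t=2), |d|=4 (t=3), |d|=5 (t=3), |d|=7 (t=2); sum(t^3 - t) = 60.
        Var[W] = n(n+1)(2n+1)/24 - sum(t^3-t)/48 = 3900/24 - 60/48 = 161.25.
        z = (W - E[W]) / sqrt(Var[W]) = (21 - 39) / 12.6984 = -1.4175.
        Two-sided p = 2*Phi(z) = 0.156337.
Step 6: alpha = 0.1. fail to reject H0.

W+ = 21, W- = 57, W = min = 21, p = 0.156337, fail to reject H0.


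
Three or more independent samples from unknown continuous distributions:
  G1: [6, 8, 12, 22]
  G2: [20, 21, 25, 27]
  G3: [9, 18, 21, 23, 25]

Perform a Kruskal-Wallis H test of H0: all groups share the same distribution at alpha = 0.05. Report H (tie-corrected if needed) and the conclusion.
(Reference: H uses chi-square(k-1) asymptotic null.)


Step 1: Combine all N = 13 observations and assign midranks.
sorted (value, group, rank): (6,G1,1), (8,G1,2), (9,G3,3), (12,G1,4), (18,G3,5), (20,G2,6), (21,G2,7.5), (21,G3,7.5), (22,G1,9), (23,G3,10), (25,G2,11.5), (25,G3,11.5), (27,G2,13)
Step 2: Sum ranks within each group.
R_1 = 16 (n_1 = 4)
R_2 = 38 (n_2 = 4)
R_3 = 37 (n_3 = 5)
Step 3: H = 12/(N(N+1)) * sum(R_i^2/n_i) - 3(N+1)
     = 12/(13*14) * (16^2/4 + 38^2/4 + 37^2/5) - 3*14
     = 0.065934 * 698.8 - 42
     = 4.074725.
Step 4: Ties present; correction factor C = 1 - 12/(13^3 - 13) = 0.994505. Corrected H = 4.074725 / 0.994505 = 4.097238.
Step 5: Under H0, H ~ chi^2(2); p-value = 0.128913.
Step 6: alpha = 0.05. fail to reject H0.

H = 4.0972, df = 2, p = 0.128913, fail to reject H0.


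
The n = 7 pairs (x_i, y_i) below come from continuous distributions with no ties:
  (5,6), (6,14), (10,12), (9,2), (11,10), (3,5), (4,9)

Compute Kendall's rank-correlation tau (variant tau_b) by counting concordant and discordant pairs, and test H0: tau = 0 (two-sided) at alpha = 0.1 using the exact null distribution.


Step 1: Enumerate the 21 unordered pairs (i,j) with i<j and classify each by sign(x_j-x_i) * sign(y_j-y_i).
  (1,2):dx=+1,dy=+8->C; (1,3):dx=+5,dy=+6->C; (1,4):dx=+4,dy=-4->D; (1,5):dx=+6,dy=+4->C
  (1,6):dx=-2,dy=-1->C; (1,7):dx=-1,dy=+3->D; (2,3):dx=+4,dy=-2->D; (2,4):dx=+3,dy=-12->D
  (2,5):dx=+5,dy=-4->D; (2,6):dx=-3,dy=-9->C; (2,7):dx=-2,dy=-5->C; (3,4):dx=-1,dy=-10->C
  (3,5):dx=+1,dy=-2->D; (3,6):dx=-7,dy=-7->C; (3,7):dx=-6,dy=-3->C; (4,5):dx=+2,dy=+8->C
  (4,6):dx=-6,dy=+3->D; (4,7):dx=-5,dy=+7->D; (5,6):dx=-8,dy=-5->C; (5,7):dx=-7,dy=-1->C
  (6,7):dx=+1,dy=+4->C
Step 2: C = 13, D = 8, total pairs = 21.
Step 3: tau = (C - D)/(n(n-1)/2) = (13 - 8)/21 = 0.238095.
Step 4: Exact two-sided p-value (enumerate n! = 5040 permutations of y under H0): p = 0.561905.
Step 5: alpha = 0.1. fail to reject H0.

tau_b = 0.2381 (C=13, D=8), p = 0.561905, fail to reject H0.


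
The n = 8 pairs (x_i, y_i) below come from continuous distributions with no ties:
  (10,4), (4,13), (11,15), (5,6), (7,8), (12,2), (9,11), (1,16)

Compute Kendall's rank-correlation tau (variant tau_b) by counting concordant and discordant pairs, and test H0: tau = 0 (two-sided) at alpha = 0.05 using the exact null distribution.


Step 1: Enumerate the 28 unordered pairs (i,j) with i<j and classify each by sign(x_j-x_i) * sign(y_j-y_i).
  (1,2):dx=-6,dy=+9->D; (1,3):dx=+1,dy=+11->C; (1,4):dx=-5,dy=+2->D; (1,5):dx=-3,dy=+4->D
  (1,6):dx=+2,dy=-2->D; (1,7):dx=-1,dy=+7->D; (1,8):dx=-9,dy=+12->D; (2,3):dx=+7,dy=+2->C
  (2,4):dx=+1,dy=-7->D; (2,5):dx=+3,dy=-5->D; (2,6):dx=+8,dy=-11->D; (2,7):dx=+5,dy=-2->D
  (2,8):dx=-3,dy=+3->D; (3,4):dx=-6,dy=-9->C; (3,5):dx=-4,dy=-7->C; (3,6):dx=+1,dy=-13->D
  (3,7):dx=-2,dy=-4->C; (3,8):dx=-10,dy=+1->D; (4,5):dx=+2,dy=+2->C; (4,6):dx=+7,dy=-4->D
  (4,7):dx=+4,dy=+5->C; (4,8):dx=-4,dy=+10->D; (5,6):dx=+5,dy=-6->D; (5,7):dx=+2,dy=+3->C
  (5,8):dx=-6,dy=+8->D; (6,7):dx=-3,dy=+9->D; (6,8):dx=-11,dy=+14->D; (7,8):dx=-8,dy=+5->D
Step 2: C = 8, D = 20, total pairs = 28.
Step 3: tau = (C - D)/(n(n-1)/2) = (8 - 20)/28 = -0.428571.
Step 4: Exact two-sided p-value (enumerate n! = 40320 permutations of y under H0): p = 0.178869.
Step 5: alpha = 0.05. fail to reject H0.

tau_b = -0.4286 (C=8, D=20), p = 0.178869, fail to reject H0.


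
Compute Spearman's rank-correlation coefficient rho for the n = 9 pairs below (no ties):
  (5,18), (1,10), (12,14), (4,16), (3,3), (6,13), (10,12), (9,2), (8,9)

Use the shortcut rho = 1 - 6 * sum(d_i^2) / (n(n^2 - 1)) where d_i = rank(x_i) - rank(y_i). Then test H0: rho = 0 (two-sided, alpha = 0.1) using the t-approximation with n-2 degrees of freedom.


Step 1: Rank x and y separately (midranks; no ties here).
rank(x): 5->4, 1->1, 12->9, 4->3, 3->2, 6->5, 10->8, 9->7, 8->6
rank(y): 18->9, 10->4, 14->7, 16->8, 3->2, 13->6, 12->5, 2->1, 9->3
Step 2: d_i = R_x(i) - R_y(i); compute d_i^2.
  (4-9)^2=25, (1-4)^2=9, (9-7)^2=4, (3-8)^2=25, (2-2)^2=0, (5-6)^2=1, (8-5)^2=9, (7-1)^2=36, (6-3)^2=9
sum(d^2) = 118.
Step 3: rho = 1 - 6*118 / (9*(9^2 - 1)) = 1 - 708/720 = 0.016667.
Step 4: Under H0, t = rho * sqrt((n-2)/(1-rho^2)) = 0.0441 ~ t(7).
Step 5: Two-sided p-value from the t-distribution with 7 df = 0.966055.
Step 6: alpha = 0.1. fail to reject H0.

rho = 0.0167, p = 0.966055, fail to reject H0 at alpha = 0.1.
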